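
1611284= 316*5099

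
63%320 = 63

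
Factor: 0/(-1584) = 0^1 = 0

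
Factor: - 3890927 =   -  3890927^1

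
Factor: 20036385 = 3^2*5^1 * 31^1*53^1*271^1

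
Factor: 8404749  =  3^3*17^1*18311^1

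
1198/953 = 1198/953 = 1.26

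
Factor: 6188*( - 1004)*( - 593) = 3684161936 = 2^4*7^1*13^1 * 17^1*251^1*593^1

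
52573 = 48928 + 3645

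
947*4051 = 3836297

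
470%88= 30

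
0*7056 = 0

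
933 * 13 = 12129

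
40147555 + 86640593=126788148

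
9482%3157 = 11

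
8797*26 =228722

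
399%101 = 96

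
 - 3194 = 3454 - 6648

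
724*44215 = 32011660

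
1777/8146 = 1777/8146 = 0.22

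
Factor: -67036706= -2^1*11^1*3047123^1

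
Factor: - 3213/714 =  - 2^ ( - 1)*3^2= - 9/2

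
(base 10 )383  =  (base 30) cn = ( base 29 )d6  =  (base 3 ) 112012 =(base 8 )577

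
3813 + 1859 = 5672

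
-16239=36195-52434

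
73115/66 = 1107 + 53/66 = 1107.80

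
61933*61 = 3777913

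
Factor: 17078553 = 3^3*59^1 *71^1  *  151^1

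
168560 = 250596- 82036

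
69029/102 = 676+77/102 = 676.75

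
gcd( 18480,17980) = 20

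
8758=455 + 8303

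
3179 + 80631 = 83810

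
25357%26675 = 25357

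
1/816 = 1/816 = 0.00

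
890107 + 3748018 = 4638125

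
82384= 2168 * 38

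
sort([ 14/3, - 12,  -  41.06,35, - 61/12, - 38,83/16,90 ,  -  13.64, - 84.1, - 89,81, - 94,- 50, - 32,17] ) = [ - 94 , - 89, - 84.1, - 50, - 41.06, - 38, - 32, - 13.64, - 12, - 61/12,14/3, 83/16, 17,35, 81, 90]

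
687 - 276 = 411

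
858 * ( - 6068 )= - 5206344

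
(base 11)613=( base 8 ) 1344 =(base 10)740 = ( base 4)23210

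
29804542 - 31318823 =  - 1514281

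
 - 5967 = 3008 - 8975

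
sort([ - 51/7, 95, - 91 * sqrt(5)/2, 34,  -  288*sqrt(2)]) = [ - 288*sqrt(2), - 91*sqrt(5 ) /2, - 51/7,34 , 95] 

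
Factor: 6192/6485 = 2^4 *3^2*5^( - 1 )*43^1*1297^( - 1 ) 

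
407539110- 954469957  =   - 546930847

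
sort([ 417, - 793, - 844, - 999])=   [ - 999, - 844,-793, 417 ]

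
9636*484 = 4663824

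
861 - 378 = 483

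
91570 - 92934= -1364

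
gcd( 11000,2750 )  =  2750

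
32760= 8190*4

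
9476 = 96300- 86824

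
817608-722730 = 94878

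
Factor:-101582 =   -  2^1*13^1*3907^1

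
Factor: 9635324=2^2*419^1 * 5749^1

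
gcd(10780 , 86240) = 10780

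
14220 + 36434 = 50654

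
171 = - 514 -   -  685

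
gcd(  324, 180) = 36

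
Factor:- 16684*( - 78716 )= 1313297744 = 2^4*11^1 * 43^1*97^1*1789^1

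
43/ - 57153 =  - 1 + 57110/57153 = - 0.00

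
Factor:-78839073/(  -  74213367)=26279691/24737789  =  3^1 * 173^(- 1) * 142993^(  -  1 )*8759897^1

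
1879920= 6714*280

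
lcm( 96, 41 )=3936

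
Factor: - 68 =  - 2^2* 17^1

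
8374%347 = 46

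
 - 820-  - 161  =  - 659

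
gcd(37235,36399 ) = 11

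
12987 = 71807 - 58820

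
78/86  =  39/43 = 0.91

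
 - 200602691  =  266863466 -467466157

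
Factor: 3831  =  3^1*1277^1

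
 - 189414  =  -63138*3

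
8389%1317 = 487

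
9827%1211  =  139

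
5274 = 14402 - 9128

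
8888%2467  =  1487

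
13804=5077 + 8727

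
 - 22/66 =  - 1 + 2/3 = - 0.33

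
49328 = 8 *6166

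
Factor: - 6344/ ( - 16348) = 26/67 = 2^1*13^1* 67^ ( - 1 ) 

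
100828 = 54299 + 46529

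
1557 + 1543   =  3100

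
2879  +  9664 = 12543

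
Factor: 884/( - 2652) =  - 1/3  =  - 3^( - 1 ) 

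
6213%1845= 678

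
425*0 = 0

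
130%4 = 2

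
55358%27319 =720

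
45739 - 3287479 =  - 3241740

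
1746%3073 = 1746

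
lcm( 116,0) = 0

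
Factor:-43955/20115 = -59/27 = - 3^(  -  3)*59^1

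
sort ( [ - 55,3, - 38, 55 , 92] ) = [ - 55,  -  38, 3 , 55, 92]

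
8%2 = 0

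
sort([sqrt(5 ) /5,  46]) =[ sqrt ( 5)/5,46]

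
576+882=1458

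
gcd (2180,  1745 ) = 5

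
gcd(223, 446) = 223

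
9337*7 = 65359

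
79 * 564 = 44556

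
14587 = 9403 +5184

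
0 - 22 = - 22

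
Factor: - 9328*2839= - 2^4*11^1*17^1*53^1*167^1 = - 26482192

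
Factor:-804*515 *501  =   - 207444060 = -2^2*3^2*5^1 * 67^1*103^1 * 167^1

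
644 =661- 17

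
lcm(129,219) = 9417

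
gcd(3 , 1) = 1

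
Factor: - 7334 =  - 2^1*19^1*193^1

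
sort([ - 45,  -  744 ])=[ - 744, - 45 ]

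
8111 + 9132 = 17243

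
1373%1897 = 1373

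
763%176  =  59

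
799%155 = 24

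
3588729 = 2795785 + 792944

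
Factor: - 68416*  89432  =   -6118579712 = - 2^9*7^1* 1069^1* 1597^1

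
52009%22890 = 6229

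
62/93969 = 62/93969 = 0.00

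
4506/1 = 4506= 4506.00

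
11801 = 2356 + 9445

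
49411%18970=11471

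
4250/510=25/3=8.33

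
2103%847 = 409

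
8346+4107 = 12453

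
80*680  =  54400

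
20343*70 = 1424010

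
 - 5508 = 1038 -6546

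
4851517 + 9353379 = 14204896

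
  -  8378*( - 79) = 661862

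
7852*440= 3454880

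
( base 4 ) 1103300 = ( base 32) 57g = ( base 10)5360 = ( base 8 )12360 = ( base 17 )1195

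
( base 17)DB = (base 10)232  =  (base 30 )7M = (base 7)451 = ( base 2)11101000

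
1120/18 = 62 + 2/9 = 62.22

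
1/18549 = 1/18549 = 0.00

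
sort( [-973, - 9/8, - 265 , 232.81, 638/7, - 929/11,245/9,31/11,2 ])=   [-973,-265,  -  929/11, - 9/8, 2 , 31/11,245/9, 638/7 , 232.81]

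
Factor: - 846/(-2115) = 2/5 = 2^1 * 5^( - 1)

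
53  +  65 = 118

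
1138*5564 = 6331832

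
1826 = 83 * 22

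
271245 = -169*(  -  1605)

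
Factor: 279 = 3^2*31^1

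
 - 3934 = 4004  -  7938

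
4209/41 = 4209/41 = 102.66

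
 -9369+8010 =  - 1359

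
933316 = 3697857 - 2764541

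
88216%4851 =898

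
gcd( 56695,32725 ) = 85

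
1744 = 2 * 872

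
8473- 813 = 7660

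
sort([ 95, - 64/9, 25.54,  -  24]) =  [-24,-64/9,25.54, 95] 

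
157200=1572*100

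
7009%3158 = 693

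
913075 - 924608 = - 11533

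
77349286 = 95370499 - 18021213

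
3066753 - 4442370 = - 1375617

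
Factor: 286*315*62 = 2^2 * 3^2 * 5^1*7^1 * 11^1*13^1* 31^1 = 5585580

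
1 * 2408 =2408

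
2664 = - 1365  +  4029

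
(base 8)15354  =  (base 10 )6892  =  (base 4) 1223230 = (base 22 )e56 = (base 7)26044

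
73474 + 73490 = 146964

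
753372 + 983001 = 1736373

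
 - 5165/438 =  - 12 + 91/438 = - 11.79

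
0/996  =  0=0.00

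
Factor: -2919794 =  - 2^1* 557^1*2621^1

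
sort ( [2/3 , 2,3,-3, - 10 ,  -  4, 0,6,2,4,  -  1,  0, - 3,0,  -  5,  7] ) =[ - 10, - 5,-4, - 3, - 3,  -  1, 0 , 0, 0,  2/3,2,2,3,4,6,7] 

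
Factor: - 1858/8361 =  -2/9= - 2^1*3^( -2 )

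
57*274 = 15618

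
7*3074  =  21518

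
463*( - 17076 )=- 7906188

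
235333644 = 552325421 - 316991777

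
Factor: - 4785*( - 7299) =34925715 = 3^3*5^1 *11^1*29^1*811^1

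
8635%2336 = 1627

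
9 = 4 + 5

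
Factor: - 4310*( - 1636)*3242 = 22859860720 = 2^4*5^1 * 409^1*431^1*1621^1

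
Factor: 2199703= 11^1* 311^1*643^1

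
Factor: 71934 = 2^1 * 3^1*19^1 * 631^1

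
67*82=5494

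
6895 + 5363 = 12258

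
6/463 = 6/463 = 0.01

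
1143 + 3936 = 5079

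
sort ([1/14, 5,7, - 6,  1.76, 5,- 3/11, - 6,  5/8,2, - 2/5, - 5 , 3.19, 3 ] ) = [ - 6, - 6, - 5, - 2/5, - 3/11  ,  1/14,5/8,1.76, 2,3,3.19,5,5,7 ]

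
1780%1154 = 626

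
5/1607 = 5/1607   =  0.00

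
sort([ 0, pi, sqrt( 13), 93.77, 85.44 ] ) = [0, pi, sqrt( 13 ),85.44, 93.77]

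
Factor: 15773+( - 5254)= 67^1*157^1  =  10519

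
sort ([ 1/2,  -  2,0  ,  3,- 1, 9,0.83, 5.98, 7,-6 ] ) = [ - 6, - 2, - 1,0,  1/2,0.83 , 3, 5.98,7, 9 ] 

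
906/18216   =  151/3036 = 0.05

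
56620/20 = 2831 = 2831.00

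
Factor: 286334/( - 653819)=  - 2^1*61^1*2347^1 * 653819^( - 1 ) 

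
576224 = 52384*11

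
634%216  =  202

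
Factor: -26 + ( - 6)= -2^5 = - 32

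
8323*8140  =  67749220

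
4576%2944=1632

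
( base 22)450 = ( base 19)5cd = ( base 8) 3776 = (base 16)7fe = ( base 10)2046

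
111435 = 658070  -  546635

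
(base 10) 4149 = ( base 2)1000000110101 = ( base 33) 3qo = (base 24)74L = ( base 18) ce9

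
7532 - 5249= 2283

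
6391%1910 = 661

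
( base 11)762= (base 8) 1623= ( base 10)915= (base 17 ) 32E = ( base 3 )1020220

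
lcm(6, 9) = 18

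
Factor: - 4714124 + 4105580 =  - 608544= -2^5*3^2*2113^1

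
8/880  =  1/110  =  0.01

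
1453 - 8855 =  - 7402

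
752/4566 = 376/2283 = 0.16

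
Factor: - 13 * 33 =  - 3^1*11^1* 13^1 = -429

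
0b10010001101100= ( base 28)BP0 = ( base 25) emo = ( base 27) cl9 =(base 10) 9324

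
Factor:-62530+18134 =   -  2^2*11^1*1009^1 = - 44396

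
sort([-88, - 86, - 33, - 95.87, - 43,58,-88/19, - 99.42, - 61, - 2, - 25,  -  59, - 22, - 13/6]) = [- 99.42,  -  95.87,  -  88 , - 86 , - 61, - 59, - 43,-33, - 25, - 22,-88/19, - 13/6,- 2, 58 ]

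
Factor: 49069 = 49069^1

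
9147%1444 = 483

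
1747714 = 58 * 30133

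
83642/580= 41821/290 = 144.21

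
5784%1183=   1052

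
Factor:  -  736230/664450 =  -759/685 = -3^1 * 5^( - 1)*11^1*23^1*137^(  -  1 )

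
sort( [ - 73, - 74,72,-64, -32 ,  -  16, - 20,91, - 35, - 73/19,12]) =[ - 74,-73 , - 64, - 35, - 32,  -  20, - 16, - 73/19, 12,  72,91] 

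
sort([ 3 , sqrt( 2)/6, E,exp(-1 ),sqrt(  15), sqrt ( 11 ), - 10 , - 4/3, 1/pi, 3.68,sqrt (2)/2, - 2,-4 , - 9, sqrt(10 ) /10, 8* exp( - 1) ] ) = [ - 10 , - 9,  -  4, - 2, - 4/3,  sqrt ( 2)/6,sqrt ( 10 ) /10, 1/pi,exp ( - 1), sqrt(2) /2, E,  8 * exp( - 1 ),3, sqrt(11 ), 3.68 , sqrt (15) ]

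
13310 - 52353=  - 39043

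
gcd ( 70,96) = 2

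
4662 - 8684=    - 4022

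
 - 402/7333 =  - 402/7333 = - 0.05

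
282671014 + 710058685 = 992729699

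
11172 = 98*114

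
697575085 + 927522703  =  1625097788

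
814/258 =3  +  20/129 = 3.16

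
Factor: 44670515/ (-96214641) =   -  3^ ( - 1)*5^1*113^ ( - 1)*463^( - 1 )*613^( - 1) * 727^1*12289^1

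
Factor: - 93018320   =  -2^4*5^1 * 1162729^1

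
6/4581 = 2/1527= 0.00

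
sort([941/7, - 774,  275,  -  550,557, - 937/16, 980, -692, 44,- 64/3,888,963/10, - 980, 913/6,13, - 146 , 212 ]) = [ - 980,- 774,- 692, - 550,- 146, - 937/16,  -  64/3,13, 44 , 963/10,941/7,913/6 , 212  ,  275,557,888,980 ]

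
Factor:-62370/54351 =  - 70/61  =  - 2^1 * 5^1* 7^1*61^ (-1 ) 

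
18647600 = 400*46619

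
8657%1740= 1697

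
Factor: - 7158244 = -2^2*23^1*29^1 * 2683^1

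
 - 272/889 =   -  272/889 = - 0.31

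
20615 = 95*217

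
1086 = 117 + 969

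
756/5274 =42/293  =  0.14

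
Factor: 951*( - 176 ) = - 2^4*3^1 *11^1*317^1 = - 167376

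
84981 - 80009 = 4972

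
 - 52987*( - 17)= 900779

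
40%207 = 40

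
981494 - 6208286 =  - 5226792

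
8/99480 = 1/12435 =0.00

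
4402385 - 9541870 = -5139485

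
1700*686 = 1166200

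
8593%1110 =823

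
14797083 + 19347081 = 34144164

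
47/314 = 47/314= 0.15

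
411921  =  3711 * 111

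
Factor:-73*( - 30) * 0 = 0 = 0^1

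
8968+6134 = 15102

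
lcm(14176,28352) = 28352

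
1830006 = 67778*27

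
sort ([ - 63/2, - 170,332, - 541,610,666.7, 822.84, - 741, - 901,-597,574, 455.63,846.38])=[ - 901, - 741, - 597, - 541, - 170, - 63/2, 332,455.63,574, 610,666.7, 822.84,846.38 ]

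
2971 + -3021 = - 50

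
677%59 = 28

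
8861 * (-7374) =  - 65341014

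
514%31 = 18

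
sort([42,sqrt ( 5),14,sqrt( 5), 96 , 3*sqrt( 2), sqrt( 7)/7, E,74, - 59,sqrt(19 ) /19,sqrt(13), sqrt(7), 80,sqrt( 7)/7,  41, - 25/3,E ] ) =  [ - 59,-25/3,sqrt(19)/19, sqrt( 7)/7,sqrt( 7 )/7,sqrt( 5), sqrt ( 5 ),sqrt(7 ),  E, E, sqrt(  13), 3*sqrt(2 ), 14,41,42,74,80,96]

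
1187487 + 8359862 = 9547349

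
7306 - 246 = 7060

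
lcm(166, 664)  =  664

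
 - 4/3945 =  - 4/3945 = - 0.00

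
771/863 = 771/863= 0.89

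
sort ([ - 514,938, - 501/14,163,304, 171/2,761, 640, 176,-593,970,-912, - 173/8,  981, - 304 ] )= [ - 912  , - 593,-514, -304, - 501/14, - 173/8,171/2,  163,  176, 304,640,761,938 , 970,981] 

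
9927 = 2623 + 7304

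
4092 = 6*682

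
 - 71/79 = -71/79 = - 0.90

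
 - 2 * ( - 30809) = 61618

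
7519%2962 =1595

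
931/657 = 1 + 274/657 = 1.42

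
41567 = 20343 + 21224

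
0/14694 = 0 = 0.00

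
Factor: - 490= - 2^1*5^1*7^2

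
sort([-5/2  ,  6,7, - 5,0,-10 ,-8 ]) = [ -10  , -8,  -  5,-5/2,  0 , 6,7]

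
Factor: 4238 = 2^1*13^1*163^1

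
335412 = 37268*9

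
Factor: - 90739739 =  - 90739739^1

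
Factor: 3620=2^2 * 5^1 * 181^1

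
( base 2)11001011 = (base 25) 83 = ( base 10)203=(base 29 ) 70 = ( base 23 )8J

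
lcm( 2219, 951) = 6657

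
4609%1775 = 1059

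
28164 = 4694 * 6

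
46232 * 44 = 2034208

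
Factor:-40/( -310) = 4/31= 2^2 * 31^(  -  1 ) 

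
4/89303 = 4/89303 = 0.00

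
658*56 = 36848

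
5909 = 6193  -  284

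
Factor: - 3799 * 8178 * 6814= - 211698864708 = -2^2*3^1*29^2*47^1*131^1*3407^1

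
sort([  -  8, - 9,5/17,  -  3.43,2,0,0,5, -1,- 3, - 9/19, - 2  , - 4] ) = [ - 9,-8, - 4,-3.43, - 3, - 2,-1, -9/19,0,0,5/17,2,5]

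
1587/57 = 27+16/19  =  27.84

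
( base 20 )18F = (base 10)575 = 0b1000111111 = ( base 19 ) 1b5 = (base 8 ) 1077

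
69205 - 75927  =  - 6722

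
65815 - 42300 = 23515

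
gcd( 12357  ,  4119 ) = 4119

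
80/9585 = 16/1917 = 0.01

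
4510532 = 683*6604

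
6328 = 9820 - 3492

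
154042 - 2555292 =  - 2401250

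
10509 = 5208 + 5301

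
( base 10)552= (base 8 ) 1050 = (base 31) HP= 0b1000101000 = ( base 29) J1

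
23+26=49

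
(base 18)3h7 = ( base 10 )1285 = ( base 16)505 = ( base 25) 21a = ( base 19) 3AC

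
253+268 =521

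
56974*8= 455792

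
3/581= 3/581 = 0.01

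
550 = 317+233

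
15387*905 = 13925235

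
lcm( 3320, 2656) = 13280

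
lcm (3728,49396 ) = 197584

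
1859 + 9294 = 11153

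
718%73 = 61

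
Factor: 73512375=3^1*5^3 * 196033^1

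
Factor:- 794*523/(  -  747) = 2^1 * 3^( -2) * 83^( - 1)*397^1*523^1   =  415262/747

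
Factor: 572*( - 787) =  - 2^2*11^1*13^1 * 787^1 = - 450164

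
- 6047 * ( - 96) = 580512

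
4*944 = 3776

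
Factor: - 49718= -2^1*24859^1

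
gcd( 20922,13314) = 1902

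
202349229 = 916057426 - 713708197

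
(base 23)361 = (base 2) 11010111110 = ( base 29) 21F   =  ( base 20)466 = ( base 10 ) 1726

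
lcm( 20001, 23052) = 1360068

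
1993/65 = 1993/65=30.66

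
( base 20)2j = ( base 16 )3b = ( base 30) 1t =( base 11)54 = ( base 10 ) 59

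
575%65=55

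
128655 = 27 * 4765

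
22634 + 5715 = 28349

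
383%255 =128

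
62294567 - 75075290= - 12780723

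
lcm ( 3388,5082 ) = 10164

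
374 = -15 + 389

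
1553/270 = 5  +  203/270 =5.75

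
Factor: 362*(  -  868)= - 2^3*7^1*31^1*181^1 = - 314216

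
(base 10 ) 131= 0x83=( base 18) 75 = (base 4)2003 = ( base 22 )5l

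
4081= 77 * 53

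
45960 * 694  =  31896240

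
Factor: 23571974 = 2^1*2459^1 *4793^1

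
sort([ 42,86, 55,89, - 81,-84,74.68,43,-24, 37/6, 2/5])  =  [ - 84,-81, - 24, 2/5,37/6 , 42,  43,55,74.68, 86, 89]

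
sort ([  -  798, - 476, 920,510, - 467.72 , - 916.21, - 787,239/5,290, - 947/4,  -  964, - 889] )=[ - 964, - 916.21, - 889, -798,-787, - 476, - 467.72, - 947/4,  239/5,290,510,920] 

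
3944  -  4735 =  - 791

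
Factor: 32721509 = 32721509^1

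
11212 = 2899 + 8313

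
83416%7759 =5826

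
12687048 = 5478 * 2316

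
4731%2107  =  517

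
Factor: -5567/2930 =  - 2^ ( - 1)*5^( - 1)*19^1 = - 19/10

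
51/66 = 17/22 = 0.77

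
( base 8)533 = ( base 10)347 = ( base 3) 110212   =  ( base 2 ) 101011011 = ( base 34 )A7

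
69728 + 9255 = 78983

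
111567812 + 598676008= 710243820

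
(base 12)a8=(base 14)92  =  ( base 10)128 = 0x80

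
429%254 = 175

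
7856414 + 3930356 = 11786770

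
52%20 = 12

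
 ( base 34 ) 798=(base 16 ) 20D6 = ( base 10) 8406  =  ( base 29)9sp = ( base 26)CB8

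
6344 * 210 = 1332240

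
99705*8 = 797640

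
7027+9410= 16437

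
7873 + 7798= 15671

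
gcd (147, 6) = 3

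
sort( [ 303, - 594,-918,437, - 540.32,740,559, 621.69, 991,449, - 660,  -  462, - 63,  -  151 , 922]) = [- 918,  -  660, - 594, - 540.32, - 462, - 151, -63,303, 437,449 , 559, 621.69,740,922,  991]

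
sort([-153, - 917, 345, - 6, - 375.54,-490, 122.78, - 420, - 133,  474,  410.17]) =[ - 917, - 490,  -  420,-375.54,-153,  -  133, - 6,  122.78,  345,410.17,474 ] 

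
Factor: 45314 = 2^1*139^1 * 163^1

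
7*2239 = 15673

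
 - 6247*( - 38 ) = 237386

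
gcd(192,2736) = 48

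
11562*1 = 11562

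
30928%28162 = 2766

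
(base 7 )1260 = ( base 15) 223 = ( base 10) 483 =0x1E3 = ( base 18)18F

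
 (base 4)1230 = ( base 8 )154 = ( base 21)53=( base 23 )4g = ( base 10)108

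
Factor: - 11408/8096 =-31/22 = - 2^( - 1)*11^( - 1)*31^1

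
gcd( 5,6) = 1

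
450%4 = 2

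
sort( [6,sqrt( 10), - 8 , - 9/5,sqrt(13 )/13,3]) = [ - 8,-9/5, sqrt(13) /13,3,sqrt(10),6 ] 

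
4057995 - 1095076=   2962919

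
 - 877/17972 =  -877/17972 = - 0.05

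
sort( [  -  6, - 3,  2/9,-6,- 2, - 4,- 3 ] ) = [  -  6, - 6, - 4, -3, - 3,- 2,  2/9 ]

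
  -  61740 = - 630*98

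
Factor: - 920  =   - 2^3*5^1*23^1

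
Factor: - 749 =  - 7^1 * 107^1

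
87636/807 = 29212/269 = 108.59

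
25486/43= 25486/43 = 592.70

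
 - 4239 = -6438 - -2199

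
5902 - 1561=4341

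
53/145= 53/145 =0.37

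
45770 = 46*995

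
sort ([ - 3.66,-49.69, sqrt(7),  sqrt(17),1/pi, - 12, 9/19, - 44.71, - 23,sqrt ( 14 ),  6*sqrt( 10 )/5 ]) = [ - 49.69 , - 44.71,  -  23, - 12 , - 3.66,1/pi,9/19,sqrt( 7 ),sqrt( 14),6  *sqrt( 10 )/5,sqrt(  17) ]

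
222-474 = -252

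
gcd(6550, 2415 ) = 5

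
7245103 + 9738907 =16984010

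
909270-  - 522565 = 1431835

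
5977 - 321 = 5656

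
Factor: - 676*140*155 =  - 14669200 = - 2^4*5^2*7^1*13^2*31^1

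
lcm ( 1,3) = 3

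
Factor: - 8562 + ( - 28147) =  - 36709^1=- 36709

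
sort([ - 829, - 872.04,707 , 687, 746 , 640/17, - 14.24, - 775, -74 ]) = [ - 872.04, - 829,- 775, - 74 , - 14.24 , 640/17, 687,707,746] 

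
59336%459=125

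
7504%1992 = 1528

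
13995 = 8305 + 5690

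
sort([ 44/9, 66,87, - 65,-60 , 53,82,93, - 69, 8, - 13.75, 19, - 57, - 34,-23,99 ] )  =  [  -  69, - 65, - 60, - 57, - 34, - 23, - 13.75,44/9,8,19 , 53,66, 82, 87, 93,99]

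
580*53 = 30740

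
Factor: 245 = 5^1*7^2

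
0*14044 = 0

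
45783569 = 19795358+25988211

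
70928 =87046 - 16118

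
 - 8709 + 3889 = - 4820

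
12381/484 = 25+281/484 = 25.58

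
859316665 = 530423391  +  328893274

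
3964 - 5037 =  - 1073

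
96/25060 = 24/6265 = 0.00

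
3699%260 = 59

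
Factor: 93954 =2^1*3^1 * 7^1*2237^1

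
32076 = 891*36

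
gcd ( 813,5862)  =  3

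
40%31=9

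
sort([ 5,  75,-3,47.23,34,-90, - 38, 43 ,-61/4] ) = [ - 90,-38,-61/4, - 3, 5, 34 , 43,47.23, 75]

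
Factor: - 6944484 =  - 2^2 * 3^1*53^1 * 61^1*179^1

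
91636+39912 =131548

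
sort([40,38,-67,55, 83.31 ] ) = [ - 67,  38,40,55, 83.31]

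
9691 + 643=10334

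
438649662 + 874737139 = 1313386801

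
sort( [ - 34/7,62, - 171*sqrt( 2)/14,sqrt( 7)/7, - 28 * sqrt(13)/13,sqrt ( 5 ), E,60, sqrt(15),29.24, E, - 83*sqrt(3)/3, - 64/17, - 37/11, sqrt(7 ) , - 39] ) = [ - 83*sqrt(3)/3, - 39, - 171*sqrt ( 2)/14, - 28*sqrt (13)/13,-34/7, -64/17, - 37/11, sqrt(7)/7, sqrt(5), sqrt(7 ), E, E,  sqrt (15), 29.24,60 , 62] 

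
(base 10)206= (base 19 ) AG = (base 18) B8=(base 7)413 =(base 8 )316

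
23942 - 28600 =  - 4658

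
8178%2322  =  1212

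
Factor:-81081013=  -  13^1*29^1*431^1*499^1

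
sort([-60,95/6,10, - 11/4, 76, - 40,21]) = [ - 60,-40,-11/4, 10, 95/6, 21,76]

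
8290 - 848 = 7442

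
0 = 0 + 0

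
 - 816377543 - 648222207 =-1464599750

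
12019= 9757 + 2262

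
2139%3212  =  2139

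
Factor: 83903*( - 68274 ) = -2^1 * 3^2*3793^1*83903^1  =  -5728393422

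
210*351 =73710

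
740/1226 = 370/613 = 0.60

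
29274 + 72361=101635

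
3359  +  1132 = 4491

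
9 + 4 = 13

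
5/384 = 5/384 = 0.01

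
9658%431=176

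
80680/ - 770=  - 105 + 17/77 =- 104.78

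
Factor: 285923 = 11^2*17^1*139^1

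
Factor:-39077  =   - 23^1*1699^1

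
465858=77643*6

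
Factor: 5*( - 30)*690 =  - 2^2*3^2*5^3*23^1 = - 103500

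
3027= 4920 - 1893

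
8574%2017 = 506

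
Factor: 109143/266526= 181/442= 2^( - 1)*13^( - 1 ) *17^( - 1)* 181^1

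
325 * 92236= 29976700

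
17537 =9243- -8294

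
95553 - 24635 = 70918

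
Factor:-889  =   - 7^1* 127^1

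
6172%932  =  580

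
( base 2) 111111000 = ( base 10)504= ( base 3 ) 200200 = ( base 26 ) JA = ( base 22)10K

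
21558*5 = 107790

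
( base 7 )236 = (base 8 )175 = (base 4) 1331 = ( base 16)7D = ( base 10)125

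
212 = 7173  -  6961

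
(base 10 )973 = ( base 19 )2d4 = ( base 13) 59B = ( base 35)RS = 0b1111001101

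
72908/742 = 36454/371= 98.26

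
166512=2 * 83256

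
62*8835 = 547770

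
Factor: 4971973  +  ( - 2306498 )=5^2*106619^1= 2665475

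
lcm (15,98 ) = 1470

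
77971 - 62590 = 15381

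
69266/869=79 + 615/869 = 79.71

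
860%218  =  206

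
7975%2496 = 487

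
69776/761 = 91 + 525/761 = 91.69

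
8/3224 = 1/403  =  0.00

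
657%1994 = 657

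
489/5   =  489/5 = 97.80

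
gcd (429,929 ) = 1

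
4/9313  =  4/9313 = 0.00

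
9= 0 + 9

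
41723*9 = 375507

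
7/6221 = 7/6221 = 0.00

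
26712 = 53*504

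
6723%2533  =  1657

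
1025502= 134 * 7653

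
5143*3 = 15429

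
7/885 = 7/885 = 0.01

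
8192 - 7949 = 243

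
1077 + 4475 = 5552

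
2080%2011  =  69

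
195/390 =1/2  =  0.50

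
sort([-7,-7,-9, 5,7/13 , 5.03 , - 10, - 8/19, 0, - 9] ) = [-10, - 9, - 9, - 7, - 7, - 8/19,  0, 7/13,  5, 5.03]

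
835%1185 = 835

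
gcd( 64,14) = 2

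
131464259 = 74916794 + 56547465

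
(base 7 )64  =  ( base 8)56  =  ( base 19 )28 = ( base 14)34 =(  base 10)46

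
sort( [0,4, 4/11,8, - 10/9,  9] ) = [ - 10/9,0,  4/11,  4,8, 9] 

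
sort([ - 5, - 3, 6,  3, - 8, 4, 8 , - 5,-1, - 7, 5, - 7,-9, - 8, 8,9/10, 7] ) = [  -  9, - 8, - 8, - 7,- 7, - 5, -5,- 3, - 1, 9/10 , 3 , 4 , 5,6,7,  8 , 8 ] 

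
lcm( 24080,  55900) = 1565200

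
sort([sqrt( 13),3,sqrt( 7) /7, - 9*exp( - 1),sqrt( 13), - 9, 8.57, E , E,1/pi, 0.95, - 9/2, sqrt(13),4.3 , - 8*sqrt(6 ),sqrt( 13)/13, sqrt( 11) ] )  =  [ - 8 * sqrt( 6 ), - 9,-9/2, - 9* exp( - 1),sqrt( 13) /13, 1/pi,sqrt( 7)/7,  0.95, E, E,3 , sqrt(11 ),sqrt( 13),sqrt (13 ),  sqrt( 13 ), 4.3,8.57 ]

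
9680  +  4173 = 13853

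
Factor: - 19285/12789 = -95/63  =  - 3^(-2 ) * 5^1*7^( - 1)*19^1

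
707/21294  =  101/3042 = 0.03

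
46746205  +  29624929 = 76371134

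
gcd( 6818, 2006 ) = 2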